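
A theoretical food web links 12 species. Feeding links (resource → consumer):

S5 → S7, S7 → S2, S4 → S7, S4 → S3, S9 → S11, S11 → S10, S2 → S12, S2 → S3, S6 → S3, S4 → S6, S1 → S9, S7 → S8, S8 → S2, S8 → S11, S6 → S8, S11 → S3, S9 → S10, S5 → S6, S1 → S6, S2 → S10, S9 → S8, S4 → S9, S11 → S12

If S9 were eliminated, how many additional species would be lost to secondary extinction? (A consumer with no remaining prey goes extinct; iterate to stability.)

0

Remove S9.
Every predator of it retains at least one other prey: S8 still has S7, S6; S11 still has S8; S10 still has S2, S11.
No consumer loses all prey, so no secondary extinctions occur.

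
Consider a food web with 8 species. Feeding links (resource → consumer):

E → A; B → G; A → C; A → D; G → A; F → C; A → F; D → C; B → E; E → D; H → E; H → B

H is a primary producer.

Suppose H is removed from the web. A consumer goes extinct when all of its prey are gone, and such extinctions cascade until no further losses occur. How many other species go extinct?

7

Remove H.
Round 1: B (all prey gone) → extinct.
Round 2: E (all prey gone), G (all prey gone) → extinct.
Round 3: A (all prey gone) → extinct.
Round 4: D (all prey gone), F (all prey gone) → extinct.
Round 5: C (all prey gone) → extinct.
No further losses. Total secondary extinctions: 7.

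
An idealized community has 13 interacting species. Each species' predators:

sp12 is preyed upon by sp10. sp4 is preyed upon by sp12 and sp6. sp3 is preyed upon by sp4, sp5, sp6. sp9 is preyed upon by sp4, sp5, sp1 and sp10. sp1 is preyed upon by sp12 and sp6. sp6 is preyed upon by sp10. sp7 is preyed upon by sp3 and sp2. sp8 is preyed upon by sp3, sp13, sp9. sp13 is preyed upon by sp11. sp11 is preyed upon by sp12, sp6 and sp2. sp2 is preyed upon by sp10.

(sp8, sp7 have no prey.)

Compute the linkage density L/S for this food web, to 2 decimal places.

L/S = 1.77

There are L = 23 links among S = 13 species.
L/S = 23/13 = 1.7692 ≈ 1.77.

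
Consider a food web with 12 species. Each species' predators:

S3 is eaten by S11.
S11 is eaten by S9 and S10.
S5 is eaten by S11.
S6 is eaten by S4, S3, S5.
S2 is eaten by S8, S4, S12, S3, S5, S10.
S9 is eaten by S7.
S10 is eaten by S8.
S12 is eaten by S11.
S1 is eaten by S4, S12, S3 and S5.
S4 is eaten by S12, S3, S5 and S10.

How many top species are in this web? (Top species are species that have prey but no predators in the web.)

2

Top species (has prey, but nothing eats it): S7, S8.
Count: 2.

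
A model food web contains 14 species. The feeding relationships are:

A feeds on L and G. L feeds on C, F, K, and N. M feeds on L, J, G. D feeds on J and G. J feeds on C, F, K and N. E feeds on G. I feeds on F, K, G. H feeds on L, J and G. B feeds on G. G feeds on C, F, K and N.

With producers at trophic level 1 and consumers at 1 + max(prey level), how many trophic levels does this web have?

3

Producers (level 1): F, K, N, C.
F → G → E gives E level 3.
No species has a prey at level 3, so no species reaches level 4.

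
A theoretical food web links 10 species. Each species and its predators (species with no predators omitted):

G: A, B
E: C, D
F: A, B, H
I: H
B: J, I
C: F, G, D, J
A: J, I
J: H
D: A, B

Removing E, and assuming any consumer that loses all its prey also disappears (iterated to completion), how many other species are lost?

Remove E.
Round 1: C (all prey gone) → extinct.
Round 2: F (all prey gone), G (all prey gone), D (all prey gone) → extinct.
Round 3: A (all prey gone), B (all prey gone) → extinct.
Round 4: J (all prey gone), I (all prey gone) → extinct.
Round 5: H (all prey gone) → extinct.
No further losses. Total secondary extinctions: 9.

9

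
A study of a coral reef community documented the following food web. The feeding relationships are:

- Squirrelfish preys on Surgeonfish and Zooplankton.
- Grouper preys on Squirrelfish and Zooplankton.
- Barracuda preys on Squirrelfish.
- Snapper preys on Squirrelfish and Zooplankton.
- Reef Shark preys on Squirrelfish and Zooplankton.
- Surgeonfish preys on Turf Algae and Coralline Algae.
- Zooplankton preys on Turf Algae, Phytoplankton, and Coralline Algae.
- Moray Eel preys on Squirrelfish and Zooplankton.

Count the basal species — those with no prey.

Basal species (no prey listed): Turf Algae, Coralline Algae, Phytoplankton.
Count: 3.

3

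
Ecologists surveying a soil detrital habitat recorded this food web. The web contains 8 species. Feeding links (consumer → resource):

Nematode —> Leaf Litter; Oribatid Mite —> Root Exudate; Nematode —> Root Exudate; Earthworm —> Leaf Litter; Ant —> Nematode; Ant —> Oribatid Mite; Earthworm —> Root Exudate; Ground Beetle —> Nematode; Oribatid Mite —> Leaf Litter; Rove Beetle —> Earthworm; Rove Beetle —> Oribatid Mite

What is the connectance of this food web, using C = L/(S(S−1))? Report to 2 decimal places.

C = 0.20

The web has S = 8 species and L = 11 feeding links.
C = L / (S(S−1)) = 11 / 56 = 0.1964 ≈ 0.20.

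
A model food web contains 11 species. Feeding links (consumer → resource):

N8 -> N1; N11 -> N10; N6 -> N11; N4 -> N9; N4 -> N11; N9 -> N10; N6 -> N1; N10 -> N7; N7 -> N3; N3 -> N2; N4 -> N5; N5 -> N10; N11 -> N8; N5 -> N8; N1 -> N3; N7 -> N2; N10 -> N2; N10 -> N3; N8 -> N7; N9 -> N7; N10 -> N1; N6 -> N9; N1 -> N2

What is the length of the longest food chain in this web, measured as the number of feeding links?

5 links

One longest chain: N2 → N3 → N7 → N10 → N9 → N4.
It has 6 species and 5 links.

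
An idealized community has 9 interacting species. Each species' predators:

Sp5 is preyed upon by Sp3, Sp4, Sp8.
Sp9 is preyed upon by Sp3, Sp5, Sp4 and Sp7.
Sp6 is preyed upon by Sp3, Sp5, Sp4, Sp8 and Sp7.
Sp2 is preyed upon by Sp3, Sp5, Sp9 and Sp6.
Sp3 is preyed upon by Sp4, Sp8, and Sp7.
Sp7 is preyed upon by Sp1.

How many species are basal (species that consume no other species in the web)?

1

Basal species (no prey listed): Sp2.
Count: 1.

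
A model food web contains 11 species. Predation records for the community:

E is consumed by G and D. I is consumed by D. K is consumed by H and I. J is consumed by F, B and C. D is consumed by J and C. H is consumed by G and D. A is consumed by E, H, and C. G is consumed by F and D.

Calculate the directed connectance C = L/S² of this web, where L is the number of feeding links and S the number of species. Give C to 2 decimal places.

C = 0.14

The web has S = 11 species and L = 17 feeding links.
C = L / S² = 17 / 121 = 0.1405 ≈ 0.14.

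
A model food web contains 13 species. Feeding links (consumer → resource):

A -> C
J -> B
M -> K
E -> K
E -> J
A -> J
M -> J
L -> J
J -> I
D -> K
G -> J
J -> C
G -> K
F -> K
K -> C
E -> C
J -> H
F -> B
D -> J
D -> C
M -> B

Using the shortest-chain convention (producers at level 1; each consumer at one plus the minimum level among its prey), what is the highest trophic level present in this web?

Producers (level 1): B, C, H, I.
Following each consumer down to its lowest-level prey: B → J → L (levels 1 through 3).
All prey of L (J 2) are at level 2 or above, so L is at level 1 + 2 = 3.
Every consumer has at least one prey at level 2 or below, so none exceeds level 3.

3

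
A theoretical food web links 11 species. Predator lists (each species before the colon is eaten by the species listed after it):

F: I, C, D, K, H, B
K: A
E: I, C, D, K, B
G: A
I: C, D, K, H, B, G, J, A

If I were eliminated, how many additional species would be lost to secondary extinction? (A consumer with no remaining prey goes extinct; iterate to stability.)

2

Remove I.
Round 1: G (all prey gone), J (all prey gone) → extinct.
No further losses. Total secondary extinctions: 2.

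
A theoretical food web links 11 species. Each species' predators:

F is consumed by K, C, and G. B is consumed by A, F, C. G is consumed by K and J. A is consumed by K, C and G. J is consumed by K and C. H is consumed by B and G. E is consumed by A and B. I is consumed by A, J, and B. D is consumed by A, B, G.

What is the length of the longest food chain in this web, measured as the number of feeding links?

One longest chain: E → B → A → G → J → C.
It has 6 species and 5 links.

5 links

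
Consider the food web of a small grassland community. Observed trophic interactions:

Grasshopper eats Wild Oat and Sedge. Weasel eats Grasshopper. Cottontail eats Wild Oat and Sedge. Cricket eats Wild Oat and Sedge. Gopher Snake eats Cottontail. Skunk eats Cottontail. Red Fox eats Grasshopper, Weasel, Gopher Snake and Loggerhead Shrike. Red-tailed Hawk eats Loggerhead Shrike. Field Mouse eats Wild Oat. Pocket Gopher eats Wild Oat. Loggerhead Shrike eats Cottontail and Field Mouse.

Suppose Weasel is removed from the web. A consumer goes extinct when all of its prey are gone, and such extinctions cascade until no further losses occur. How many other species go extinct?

Remove Weasel.
Every predator of it retains at least one other prey: Red Fox still has Grasshopper, Gopher Snake, Loggerhead Shrike.
No consumer loses all prey, so no secondary extinctions occur.

0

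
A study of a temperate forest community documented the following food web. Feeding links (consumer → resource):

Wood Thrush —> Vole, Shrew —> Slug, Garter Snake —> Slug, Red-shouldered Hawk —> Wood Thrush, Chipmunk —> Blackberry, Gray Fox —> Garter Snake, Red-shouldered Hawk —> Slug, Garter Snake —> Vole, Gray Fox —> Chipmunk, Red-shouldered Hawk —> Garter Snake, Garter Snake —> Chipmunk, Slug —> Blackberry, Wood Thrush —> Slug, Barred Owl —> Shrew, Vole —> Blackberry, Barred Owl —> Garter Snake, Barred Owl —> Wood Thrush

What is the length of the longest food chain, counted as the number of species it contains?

One longest chain: Blackberry → Slug → Wood Thrush → Red-shouldered Hawk.
It has 4 species and 3 links.

4 species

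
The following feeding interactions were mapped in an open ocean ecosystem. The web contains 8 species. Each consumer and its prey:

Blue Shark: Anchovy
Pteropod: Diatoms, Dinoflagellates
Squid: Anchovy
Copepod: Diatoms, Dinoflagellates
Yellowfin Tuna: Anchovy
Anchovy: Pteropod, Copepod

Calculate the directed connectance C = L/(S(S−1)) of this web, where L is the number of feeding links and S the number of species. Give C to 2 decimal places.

The web has S = 8 species and L = 9 feeding links.
C = L / (S(S−1)) = 9 / 56 = 0.1607 ≈ 0.16.

C = 0.16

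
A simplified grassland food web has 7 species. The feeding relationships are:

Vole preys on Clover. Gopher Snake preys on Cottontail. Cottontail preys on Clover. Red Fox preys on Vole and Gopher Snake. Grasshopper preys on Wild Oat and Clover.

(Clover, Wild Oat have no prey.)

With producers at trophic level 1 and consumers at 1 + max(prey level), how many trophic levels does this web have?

4

Producers (level 1): Clover, Wild Oat.
Clover → Cottontail → Gopher Snake → Red Fox gives Red Fox level 4.
No species has a prey at level 4, so no species reaches level 5.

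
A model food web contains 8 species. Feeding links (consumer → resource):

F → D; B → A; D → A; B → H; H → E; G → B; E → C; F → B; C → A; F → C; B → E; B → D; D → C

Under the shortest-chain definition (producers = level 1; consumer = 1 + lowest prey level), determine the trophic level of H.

A is a producer → level 1.
C eats A → level 2.
E eats C → level 3.
H eats E → level 4.
No prey of H is below level 3, so 4 is the minimum.

Trophic level 4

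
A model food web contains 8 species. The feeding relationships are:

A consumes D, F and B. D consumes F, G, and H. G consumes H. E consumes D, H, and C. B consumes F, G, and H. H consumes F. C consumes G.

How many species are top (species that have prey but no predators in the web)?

2

Top species (has prey, but nothing eats it): A, E.
Count: 2.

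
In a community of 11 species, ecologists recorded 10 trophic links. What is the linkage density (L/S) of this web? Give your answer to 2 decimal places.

L/S = 0.91

There are L = 10 links among S = 11 species.
L/S = 10/11 = 0.9091 ≈ 0.91.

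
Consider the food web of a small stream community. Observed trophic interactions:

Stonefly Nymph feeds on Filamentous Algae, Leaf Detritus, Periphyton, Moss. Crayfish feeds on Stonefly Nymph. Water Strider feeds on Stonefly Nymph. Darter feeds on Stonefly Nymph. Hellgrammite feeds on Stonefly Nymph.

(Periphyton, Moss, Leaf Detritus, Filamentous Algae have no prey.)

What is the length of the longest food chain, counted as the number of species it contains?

One longest chain: Periphyton → Stonefly Nymph → Water Strider.
It has 3 species and 2 links.

3 species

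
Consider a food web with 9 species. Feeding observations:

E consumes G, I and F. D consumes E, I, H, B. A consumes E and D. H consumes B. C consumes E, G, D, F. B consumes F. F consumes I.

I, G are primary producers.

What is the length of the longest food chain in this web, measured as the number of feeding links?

5 links

One longest chain: I → F → B → H → D → C.
It has 6 species and 5 links.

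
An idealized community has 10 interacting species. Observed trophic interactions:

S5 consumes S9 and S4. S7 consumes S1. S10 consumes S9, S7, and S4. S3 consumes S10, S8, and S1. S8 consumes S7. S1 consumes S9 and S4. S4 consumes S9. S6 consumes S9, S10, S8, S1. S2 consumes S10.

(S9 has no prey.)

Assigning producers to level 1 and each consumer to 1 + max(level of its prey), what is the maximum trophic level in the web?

Producers (level 1): S9.
S9 → S4 → S1 → S7 → S8 → S3 gives S3 level 6.
No species has a prey at level 6, so no species reaches level 7.

6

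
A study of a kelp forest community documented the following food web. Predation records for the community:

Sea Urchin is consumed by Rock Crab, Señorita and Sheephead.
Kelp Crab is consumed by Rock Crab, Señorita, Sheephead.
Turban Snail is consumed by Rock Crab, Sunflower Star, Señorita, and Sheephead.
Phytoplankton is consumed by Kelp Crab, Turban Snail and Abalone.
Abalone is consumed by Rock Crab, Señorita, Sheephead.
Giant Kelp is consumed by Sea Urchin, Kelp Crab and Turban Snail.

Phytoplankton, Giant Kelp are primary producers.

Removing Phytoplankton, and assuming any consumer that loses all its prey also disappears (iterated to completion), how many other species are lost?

Remove Phytoplankton.
Round 1: Abalone (all prey gone) → extinct.
No further losses. Total secondary extinctions: 1.

1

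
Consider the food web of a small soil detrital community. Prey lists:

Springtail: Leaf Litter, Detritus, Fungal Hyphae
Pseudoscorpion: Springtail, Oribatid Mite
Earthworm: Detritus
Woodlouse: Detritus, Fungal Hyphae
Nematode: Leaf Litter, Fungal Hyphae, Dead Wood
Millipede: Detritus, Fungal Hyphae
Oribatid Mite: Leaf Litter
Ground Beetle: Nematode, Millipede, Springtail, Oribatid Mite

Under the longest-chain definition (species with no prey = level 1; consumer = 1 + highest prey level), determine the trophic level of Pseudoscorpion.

Trophic level 3

Leaf Litter has no prey (basal) → level 1.
Oribatid Mite eats Leaf Litter → level 2.
Pseudoscorpion eats Oribatid Mite (level 2); other prey at levels: Springtail 2 → level 3.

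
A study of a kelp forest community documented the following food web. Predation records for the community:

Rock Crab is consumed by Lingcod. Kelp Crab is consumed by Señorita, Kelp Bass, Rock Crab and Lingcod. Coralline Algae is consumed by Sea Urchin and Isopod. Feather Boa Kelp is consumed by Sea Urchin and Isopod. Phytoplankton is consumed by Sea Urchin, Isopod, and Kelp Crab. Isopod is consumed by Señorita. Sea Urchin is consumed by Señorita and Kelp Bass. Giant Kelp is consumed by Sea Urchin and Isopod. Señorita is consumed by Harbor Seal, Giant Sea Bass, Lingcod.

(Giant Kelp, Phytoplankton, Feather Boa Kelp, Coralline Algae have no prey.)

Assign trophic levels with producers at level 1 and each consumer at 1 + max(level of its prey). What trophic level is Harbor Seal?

Trophic level 4

Phytoplankton is a producer → level 1.
Kelp Crab eats Phytoplankton → level 2.
Señorita eats Kelp Crab (level 2); other prey at levels: Isopod 2, Sea Urchin 2 → level 3.
Harbor Seal eats Señorita → level 4.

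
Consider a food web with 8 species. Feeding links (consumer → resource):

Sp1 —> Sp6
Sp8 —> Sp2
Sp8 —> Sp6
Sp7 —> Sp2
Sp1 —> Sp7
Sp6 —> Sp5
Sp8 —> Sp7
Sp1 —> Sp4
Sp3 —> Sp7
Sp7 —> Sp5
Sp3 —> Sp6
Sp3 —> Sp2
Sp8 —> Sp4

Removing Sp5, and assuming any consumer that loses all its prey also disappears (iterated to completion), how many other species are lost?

1

Remove Sp5.
Round 1: Sp6 (all prey gone) → extinct.
No further losses. Total secondary extinctions: 1.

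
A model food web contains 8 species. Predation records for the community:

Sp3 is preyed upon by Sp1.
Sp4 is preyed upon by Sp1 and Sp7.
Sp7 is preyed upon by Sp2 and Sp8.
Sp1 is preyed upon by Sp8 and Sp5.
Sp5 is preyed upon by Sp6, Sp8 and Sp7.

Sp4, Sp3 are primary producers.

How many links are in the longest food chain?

4 links

One longest chain: Sp4 → Sp1 → Sp5 → Sp7 → Sp2.
It has 5 species and 4 links.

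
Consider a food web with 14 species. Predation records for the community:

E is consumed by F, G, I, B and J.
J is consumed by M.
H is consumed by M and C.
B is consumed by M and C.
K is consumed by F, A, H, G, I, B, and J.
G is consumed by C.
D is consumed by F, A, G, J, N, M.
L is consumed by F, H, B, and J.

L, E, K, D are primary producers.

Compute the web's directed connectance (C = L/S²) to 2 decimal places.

C = 0.14

The web has S = 14 species and L = 28 feeding links.
C = L / S² = 28 / 196 = 0.1429 ≈ 0.14.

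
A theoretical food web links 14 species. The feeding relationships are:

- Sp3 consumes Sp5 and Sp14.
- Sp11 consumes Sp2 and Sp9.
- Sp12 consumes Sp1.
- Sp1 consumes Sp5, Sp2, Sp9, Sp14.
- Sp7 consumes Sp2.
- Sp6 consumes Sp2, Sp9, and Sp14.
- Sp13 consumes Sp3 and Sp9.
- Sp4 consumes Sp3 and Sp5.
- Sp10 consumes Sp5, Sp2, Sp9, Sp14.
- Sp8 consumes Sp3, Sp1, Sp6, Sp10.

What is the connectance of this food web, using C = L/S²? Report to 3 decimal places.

The web has S = 14 species and L = 25 feeding links.
C = L / S² = 25 / 196 = 0.1276 ≈ 0.128.

C = 0.128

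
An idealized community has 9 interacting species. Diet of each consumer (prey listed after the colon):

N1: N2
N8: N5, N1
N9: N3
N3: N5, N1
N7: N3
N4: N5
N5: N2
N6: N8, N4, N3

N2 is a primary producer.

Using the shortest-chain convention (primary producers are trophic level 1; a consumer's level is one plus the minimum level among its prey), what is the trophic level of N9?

Trophic level 4

N2 is a producer → level 1.
N5 eats N2 → level 2.
N3 eats N5 → level 3.
N9 eats N3 → level 4.
No prey of N9 is below level 3, so 4 is the minimum.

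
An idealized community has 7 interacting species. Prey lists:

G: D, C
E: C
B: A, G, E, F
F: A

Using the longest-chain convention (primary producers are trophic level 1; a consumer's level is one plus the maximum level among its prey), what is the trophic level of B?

D is a producer → level 1.
G eats D (level 1); other prey at levels: C 1 → level 2.
B eats G (level 2); other prey at levels: A 1, E 2, F 2 → level 3.

Trophic level 3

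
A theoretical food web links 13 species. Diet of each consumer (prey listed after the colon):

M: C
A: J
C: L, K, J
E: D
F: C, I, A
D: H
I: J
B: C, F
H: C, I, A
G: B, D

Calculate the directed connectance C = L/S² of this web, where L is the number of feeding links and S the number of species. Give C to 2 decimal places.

C = 0.11

The web has S = 13 species and L = 18 feeding links.
C = L / S² = 18 / 169 = 0.1065 ≈ 0.11.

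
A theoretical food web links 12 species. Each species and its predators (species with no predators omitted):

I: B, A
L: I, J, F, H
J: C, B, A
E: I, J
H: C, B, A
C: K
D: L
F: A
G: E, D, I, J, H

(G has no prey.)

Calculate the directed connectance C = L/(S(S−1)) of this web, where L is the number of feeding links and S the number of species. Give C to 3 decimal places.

The web has S = 12 species and L = 22 feeding links.
C = L / (S(S−1)) = 22 / 132 = 0.1667 ≈ 0.167.

C = 0.167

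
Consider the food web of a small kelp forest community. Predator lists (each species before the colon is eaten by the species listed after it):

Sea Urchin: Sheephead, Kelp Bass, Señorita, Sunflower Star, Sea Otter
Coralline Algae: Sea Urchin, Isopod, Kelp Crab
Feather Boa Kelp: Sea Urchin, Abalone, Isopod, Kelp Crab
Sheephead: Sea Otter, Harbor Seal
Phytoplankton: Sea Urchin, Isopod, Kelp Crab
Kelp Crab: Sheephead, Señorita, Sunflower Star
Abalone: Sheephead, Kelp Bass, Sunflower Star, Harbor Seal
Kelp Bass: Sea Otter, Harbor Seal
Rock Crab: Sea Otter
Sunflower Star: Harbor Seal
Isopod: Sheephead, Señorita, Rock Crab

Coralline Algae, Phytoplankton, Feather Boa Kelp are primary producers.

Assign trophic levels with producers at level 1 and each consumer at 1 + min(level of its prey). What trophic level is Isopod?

Coralline Algae is a producer → level 1.
Isopod eats Coralline Algae → level 2.

Trophic level 2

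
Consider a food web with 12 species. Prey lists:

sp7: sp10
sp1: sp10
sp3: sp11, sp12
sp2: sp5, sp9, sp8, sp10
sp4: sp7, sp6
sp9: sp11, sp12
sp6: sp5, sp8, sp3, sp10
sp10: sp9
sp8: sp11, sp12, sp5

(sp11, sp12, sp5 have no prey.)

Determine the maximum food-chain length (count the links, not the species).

One longest chain: sp11 → sp9 → sp10 → sp7 → sp4.
It has 5 species and 4 links.

4 links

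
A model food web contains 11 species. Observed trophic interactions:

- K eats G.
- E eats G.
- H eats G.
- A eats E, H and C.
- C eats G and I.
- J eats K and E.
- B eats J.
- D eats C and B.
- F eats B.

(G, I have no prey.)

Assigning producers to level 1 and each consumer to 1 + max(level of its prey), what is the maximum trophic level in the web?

Producers (level 1): G, I.
G → E → J → B → F gives F level 5.
No species has a prey at level 5, so no species reaches level 6.

5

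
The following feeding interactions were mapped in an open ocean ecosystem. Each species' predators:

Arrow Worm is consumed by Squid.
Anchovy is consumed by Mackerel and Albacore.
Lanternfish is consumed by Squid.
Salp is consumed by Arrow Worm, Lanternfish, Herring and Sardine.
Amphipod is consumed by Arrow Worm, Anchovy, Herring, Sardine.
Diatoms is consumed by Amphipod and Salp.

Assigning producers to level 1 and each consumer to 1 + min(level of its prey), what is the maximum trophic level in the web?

Producers (level 1): Diatoms.
Following each consumer down to its lowest-level prey: Diatoms → Amphipod → Anchovy → Mackerel (levels 1 through 4).
All prey of Mackerel (Anchovy 3) are at level 3 or above, so Mackerel is at level 1 + 3 = 4.
Every consumer has at least one prey at level 3 or below, so none exceeds level 4.

4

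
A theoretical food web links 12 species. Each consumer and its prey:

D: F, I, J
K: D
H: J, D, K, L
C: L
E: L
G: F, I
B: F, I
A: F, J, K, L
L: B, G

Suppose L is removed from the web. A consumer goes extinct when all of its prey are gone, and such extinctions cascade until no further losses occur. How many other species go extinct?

2

Remove L.
Round 1: C (all prey gone), E (all prey gone) → extinct.
No further losses. Total secondary extinctions: 2.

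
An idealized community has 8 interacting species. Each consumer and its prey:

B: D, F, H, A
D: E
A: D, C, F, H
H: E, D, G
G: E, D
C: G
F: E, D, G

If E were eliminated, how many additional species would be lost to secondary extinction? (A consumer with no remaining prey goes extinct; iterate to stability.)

7

Remove E.
Round 1: D (all prey gone) → extinct.
Round 2: G (all prey gone) → extinct.
Round 3: C (all prey gone), F (all prey gone), H (all prey gone) → extinct.
Round 4: A (all prey gone) → extinct.
Round 5: B (all prey gone) → extinct.
No further losses. Total secondary extinctions: 7.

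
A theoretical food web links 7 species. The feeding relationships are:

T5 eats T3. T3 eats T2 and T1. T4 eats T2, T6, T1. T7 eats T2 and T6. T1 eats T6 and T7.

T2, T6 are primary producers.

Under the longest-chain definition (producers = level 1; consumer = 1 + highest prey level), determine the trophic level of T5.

T2 is a producer → level 1.
T7 eats T2 (level 1); other prey at levels: T6 1 → level 2.
T1 eats T7 (level 2); other prey at levels: T6 1 → level 3.
T3 eats T1 (level 3); other prey at levels: T2 1 → level 4.
T5 eats T3 → level 5.

Trophic level 5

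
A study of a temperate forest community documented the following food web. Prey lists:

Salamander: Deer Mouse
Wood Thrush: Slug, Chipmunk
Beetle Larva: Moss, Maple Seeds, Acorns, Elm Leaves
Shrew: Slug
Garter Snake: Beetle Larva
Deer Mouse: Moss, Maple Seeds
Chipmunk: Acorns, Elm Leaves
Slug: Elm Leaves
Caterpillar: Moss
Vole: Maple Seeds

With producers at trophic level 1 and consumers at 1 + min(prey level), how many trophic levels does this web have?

3

Producers (level 1): Moss, Maple Seeds, Acorns, Elm Leaves.
Following each consumer down to its lowest-level prey: Elm Leaves → Slug → Shrew (levels 1 through 3).
All prey of Shrew (Slug 2) are at level 2 or above, so Shrew is at level 1 + 2 = 3.
Every consumer has at least one prey at level 2 or below, so none exceeds level 3.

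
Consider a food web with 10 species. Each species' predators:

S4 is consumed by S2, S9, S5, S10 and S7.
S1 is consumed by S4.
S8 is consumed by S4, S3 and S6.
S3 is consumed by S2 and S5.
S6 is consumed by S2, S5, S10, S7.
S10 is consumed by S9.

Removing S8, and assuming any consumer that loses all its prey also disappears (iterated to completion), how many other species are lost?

Remove S8.
Round 1: S6 (all prey gone), S3 (all prey gone) → extinct.
No further losses. Total secondary extinctions: 2.

2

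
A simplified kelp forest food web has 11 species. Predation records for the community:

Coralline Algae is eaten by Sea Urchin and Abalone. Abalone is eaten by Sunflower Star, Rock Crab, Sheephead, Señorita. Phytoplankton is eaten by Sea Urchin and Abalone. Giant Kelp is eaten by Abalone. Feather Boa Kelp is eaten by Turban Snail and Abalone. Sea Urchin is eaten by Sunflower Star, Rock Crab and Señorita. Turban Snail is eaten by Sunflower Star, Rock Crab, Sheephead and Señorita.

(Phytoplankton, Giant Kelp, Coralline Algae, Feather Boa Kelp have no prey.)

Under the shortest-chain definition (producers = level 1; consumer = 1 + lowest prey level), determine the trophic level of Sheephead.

Phytoplankton is a producer → level 1.
Abalone eats Phytoplankton → level 2.
Sheephead eats Abalone → level 3.
No prey of Sheephead is below level 2, so 3 is the minimum.

Trophic level 3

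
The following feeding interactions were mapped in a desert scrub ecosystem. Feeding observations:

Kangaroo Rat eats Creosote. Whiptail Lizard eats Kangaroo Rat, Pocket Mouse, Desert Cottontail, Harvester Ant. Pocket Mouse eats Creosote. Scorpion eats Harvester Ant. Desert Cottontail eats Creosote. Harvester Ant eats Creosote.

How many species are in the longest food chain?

One longest chain: Creosote → Harvester Ant → Scorpion.
It has 3 species and 2 links.

3 species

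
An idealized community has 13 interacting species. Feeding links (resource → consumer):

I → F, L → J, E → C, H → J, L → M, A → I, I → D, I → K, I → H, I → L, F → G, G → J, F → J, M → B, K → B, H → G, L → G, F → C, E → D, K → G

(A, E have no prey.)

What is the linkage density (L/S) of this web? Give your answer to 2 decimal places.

There are L = 20 links among S = 13 species.
L/S = 20/13 = 1.5385 ≈ 1.54.

L/S = 1.54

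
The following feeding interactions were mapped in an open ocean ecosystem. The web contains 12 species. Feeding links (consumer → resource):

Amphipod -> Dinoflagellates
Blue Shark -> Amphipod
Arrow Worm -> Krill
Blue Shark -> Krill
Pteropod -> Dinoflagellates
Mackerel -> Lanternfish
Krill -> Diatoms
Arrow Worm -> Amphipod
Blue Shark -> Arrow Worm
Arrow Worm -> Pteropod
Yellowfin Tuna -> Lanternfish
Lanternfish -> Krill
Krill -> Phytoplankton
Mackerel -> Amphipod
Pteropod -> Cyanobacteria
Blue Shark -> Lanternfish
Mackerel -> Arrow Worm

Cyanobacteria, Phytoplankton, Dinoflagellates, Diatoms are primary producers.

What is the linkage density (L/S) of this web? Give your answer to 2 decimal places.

There are L = 17 links among S = 12 species.
L/S = 17/12 = 1.4167 ≈ 1.42.

L/S = 1.42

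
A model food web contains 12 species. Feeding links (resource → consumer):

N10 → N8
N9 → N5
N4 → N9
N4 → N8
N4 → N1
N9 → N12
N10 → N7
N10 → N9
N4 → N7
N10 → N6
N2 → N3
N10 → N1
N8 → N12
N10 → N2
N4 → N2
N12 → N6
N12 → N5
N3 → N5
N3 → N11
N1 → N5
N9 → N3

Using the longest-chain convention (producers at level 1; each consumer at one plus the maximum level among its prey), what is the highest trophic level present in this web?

4

Producers (level 1): N10, N4.
N10 → N8 → N12 → N6 gives N6 level 4.
No species has a prey at level 4, so no species reaches level 5.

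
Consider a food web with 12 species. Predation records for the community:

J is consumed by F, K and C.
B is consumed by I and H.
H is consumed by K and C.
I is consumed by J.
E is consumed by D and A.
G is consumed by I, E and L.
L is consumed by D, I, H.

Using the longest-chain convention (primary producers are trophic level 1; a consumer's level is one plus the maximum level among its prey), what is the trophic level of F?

G is a producer → level 1.
L eats G → level 2.
I eats L (level 2); other prey at levels: B 1, G 1 → level 3.
J eats I → level 4.
F eats J → level 5.

Trophic level 5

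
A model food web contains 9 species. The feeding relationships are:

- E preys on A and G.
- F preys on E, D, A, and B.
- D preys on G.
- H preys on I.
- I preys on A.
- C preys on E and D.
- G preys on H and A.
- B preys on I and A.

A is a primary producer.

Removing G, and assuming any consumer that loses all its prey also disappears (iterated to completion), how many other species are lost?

Remove G.
Round 1: D (all prey gone) → extinct.
No further losses. Total secondary extinctions: 1.

1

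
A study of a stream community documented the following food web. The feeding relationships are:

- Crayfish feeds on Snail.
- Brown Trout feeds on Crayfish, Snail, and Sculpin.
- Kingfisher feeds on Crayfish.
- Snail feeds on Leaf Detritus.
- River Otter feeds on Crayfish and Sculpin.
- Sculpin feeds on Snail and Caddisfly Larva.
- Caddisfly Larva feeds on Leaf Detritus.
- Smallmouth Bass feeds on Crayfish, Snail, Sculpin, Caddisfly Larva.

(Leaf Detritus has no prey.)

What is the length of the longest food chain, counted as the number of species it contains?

One longest chain: Leaf Detritus → Caddisfly Larva → Sculpin → River Otter.
It has 4 species and 3 links.

4 species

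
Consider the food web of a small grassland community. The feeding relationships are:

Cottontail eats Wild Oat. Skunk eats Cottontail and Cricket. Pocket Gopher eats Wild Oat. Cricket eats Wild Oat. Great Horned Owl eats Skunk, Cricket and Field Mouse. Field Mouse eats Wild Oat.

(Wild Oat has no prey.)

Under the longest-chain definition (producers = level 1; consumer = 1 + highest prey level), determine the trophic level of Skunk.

Trophic level 3

Wild Oat is a producer → level 1.
Cricket eats Wild Oat → level 2.
Skunk eats Cricket (level 2); other prey at levels: Cottontail 2 → level 3.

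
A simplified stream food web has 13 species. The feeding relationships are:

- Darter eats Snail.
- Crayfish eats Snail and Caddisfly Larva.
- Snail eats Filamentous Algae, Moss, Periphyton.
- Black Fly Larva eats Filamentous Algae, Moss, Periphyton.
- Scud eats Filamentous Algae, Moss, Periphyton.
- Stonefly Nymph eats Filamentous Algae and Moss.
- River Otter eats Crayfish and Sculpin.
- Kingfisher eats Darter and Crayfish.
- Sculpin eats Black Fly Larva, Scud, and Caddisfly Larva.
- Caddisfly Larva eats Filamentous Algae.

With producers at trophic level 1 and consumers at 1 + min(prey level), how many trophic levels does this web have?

4

Producers (level 1): Periphyton, Moss, Filamentous Algae.
Following each consumer down to its lowest-level prey: Filamentous Algae → Caddisfly Larva → Sculpin → River Otter (levels 1 through 4).
All prey of River Otter (Sculpin 3, Crayfish 3) are at level 3 or above, so River Otter is at level 1 + 3 = 4.
Every consumer has at least one prey at level 3 or below, so none exceeds level 4.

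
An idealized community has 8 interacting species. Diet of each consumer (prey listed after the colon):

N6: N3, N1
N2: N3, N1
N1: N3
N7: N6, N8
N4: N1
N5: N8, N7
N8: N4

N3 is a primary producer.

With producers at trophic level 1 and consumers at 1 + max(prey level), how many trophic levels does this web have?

6

Producers (level 1): N3.
N3 → N1 → N4 → N8 → N7 → N5 gives N5 level 6.
No species has a prey at level 6, so no species reaches level 7.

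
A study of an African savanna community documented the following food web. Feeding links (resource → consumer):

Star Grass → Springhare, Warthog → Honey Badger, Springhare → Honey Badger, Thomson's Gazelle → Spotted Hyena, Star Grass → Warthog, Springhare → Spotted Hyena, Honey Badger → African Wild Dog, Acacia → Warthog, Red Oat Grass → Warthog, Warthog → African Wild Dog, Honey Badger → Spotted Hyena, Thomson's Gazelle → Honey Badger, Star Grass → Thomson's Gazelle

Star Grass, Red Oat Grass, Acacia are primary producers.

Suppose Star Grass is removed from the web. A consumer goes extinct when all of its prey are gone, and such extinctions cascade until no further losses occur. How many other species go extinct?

Remove Star Grass.
Round 1: Thomson's Gazelle (all prey gone), Springhare (all prey gone) → extinct.
No further losses. Total secondary extinctions: 2.

2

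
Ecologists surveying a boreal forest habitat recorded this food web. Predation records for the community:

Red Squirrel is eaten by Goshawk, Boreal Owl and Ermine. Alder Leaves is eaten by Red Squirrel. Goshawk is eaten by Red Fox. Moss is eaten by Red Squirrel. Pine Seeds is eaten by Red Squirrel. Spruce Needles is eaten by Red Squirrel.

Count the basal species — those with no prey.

Basal species (no prey listed): Spruce Needles, Pine Seeds, Moss, Alder Leaves.
Count: 4.

4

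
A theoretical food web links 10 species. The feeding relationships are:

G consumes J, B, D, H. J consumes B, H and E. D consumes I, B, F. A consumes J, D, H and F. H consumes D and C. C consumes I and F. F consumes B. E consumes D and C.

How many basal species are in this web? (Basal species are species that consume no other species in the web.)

2

Basal species (no prey listed): B, I.
Count: 2.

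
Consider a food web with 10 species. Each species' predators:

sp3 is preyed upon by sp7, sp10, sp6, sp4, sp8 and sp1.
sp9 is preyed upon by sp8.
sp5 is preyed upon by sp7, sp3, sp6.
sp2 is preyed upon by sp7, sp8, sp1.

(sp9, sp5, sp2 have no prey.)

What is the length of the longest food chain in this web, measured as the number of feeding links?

One longest chain: sp5 → sp3 → sp4.
It has 3 species and 2 links.

2 links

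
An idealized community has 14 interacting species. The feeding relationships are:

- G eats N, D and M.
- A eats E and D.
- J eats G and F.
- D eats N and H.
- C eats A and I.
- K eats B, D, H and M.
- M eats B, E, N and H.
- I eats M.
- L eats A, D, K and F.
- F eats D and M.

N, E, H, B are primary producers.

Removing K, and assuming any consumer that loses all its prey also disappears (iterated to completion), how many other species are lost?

0

Remove K.
Every predator of it retains at least one other prey: L still has D, F, A.
No consumer loses all prey, so no secondary extinctions occur.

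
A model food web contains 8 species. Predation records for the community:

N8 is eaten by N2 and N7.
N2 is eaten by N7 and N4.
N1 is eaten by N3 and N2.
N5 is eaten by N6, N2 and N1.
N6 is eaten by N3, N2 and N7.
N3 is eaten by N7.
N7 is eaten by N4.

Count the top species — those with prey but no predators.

Top species (has prey, but nothing eats it): N4.
Count: 1.

1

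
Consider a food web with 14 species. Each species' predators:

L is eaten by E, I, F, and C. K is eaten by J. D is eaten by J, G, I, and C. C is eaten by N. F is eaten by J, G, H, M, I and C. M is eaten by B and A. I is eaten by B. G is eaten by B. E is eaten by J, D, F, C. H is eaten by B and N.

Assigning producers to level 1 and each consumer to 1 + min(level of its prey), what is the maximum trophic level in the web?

Producers (level 1): K, L.
Following each consumer down to its lowest-level prey: L → F → M → A (levels 1 through 4).
All prey of A (M 3) are at level 3 or above, so A is at level 1 + 3 = 4.
Every consumer has at least one prey at level 3 or below, so none exceeds level 4.

4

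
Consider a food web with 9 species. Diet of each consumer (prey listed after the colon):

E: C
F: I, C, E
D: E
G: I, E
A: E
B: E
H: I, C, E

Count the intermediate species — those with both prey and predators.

1

Intermediate species (has both prey and predators): E.
Count: 1.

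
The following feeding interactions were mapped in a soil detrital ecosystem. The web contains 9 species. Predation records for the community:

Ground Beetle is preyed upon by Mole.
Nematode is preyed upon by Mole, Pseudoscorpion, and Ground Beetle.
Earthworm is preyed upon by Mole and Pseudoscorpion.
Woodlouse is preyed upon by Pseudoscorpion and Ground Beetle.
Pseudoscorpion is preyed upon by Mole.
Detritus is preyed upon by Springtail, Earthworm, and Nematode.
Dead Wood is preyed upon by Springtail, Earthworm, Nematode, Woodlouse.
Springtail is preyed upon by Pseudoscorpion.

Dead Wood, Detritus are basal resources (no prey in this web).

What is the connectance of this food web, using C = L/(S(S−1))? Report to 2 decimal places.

C = 0.24

The web has S = 9 species and L = 17 feeding links.
C = L / (S(S−1)) = 17 / 72 = 0.2361 ≈ 0.24.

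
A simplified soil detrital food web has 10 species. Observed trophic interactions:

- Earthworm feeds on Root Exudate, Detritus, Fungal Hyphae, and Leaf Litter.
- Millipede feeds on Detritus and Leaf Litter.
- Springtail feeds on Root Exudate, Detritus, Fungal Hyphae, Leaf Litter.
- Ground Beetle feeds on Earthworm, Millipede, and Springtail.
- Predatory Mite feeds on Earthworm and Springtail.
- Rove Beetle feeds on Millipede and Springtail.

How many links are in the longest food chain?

One longest chain: Detritus → Springtail → Predatory Mite.
It has 3 species and 2 links.

2 links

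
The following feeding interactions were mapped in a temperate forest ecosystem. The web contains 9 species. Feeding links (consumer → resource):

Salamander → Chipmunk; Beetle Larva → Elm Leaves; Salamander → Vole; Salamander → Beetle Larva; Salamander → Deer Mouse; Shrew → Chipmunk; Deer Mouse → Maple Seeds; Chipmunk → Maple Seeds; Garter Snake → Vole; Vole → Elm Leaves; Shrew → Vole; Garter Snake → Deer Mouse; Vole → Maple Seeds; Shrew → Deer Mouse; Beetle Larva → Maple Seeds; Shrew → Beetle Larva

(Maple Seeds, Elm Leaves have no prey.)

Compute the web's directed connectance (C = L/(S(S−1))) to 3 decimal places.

The web has S = 9 species and L = 16 feeding links.
C = L / (S(S−1)) = 16 / 72 = 0.2222 ≈ 0.222.

C = 0.222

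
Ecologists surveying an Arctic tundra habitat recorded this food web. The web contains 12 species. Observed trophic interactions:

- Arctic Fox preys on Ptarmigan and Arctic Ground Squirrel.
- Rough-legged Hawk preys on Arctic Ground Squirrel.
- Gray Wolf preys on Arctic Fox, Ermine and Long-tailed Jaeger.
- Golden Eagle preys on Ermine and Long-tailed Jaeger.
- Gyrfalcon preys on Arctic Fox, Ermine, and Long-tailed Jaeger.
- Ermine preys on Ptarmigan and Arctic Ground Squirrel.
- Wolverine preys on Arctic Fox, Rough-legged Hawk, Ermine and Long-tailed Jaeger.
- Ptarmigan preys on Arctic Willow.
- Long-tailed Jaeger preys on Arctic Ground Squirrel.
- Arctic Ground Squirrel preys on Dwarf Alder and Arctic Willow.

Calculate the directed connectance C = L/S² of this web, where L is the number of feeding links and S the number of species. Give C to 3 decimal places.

The web has S = 12 species and L = 21 feeding links.
C = L / S² = 21 / 144 = 0.1458 ≈ 0.146.

C = 0.146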